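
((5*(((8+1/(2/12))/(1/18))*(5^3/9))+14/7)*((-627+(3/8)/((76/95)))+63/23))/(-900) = 446408929/36800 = 12130.68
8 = 8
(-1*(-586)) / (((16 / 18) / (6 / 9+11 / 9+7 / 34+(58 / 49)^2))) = 2304.64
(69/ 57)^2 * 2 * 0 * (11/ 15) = 0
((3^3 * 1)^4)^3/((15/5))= 50031545098999707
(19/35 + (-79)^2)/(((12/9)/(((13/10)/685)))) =4259853/479500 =8.88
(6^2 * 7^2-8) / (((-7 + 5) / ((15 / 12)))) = -2195 / 2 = -1097.50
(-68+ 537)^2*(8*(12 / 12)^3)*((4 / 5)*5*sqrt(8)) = 14077504*sqrt(2) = 19908597.08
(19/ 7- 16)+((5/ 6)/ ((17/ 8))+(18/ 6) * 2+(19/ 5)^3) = 2141038/ 44625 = 47.98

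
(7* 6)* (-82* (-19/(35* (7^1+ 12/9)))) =28044/125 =224.35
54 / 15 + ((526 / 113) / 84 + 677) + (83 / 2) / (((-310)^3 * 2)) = 192473132532241 / 282776172000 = 680.66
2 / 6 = 1 / 3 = 0.33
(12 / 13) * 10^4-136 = 118232 / 13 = 9094.77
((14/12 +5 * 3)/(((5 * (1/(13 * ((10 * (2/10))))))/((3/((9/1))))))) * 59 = 74399/45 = 1653.31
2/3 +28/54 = 32/27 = 1.19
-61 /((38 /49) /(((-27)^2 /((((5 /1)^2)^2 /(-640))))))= 139454784 /2375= 58717.80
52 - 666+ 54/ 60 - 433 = -10461/ 10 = -1046.10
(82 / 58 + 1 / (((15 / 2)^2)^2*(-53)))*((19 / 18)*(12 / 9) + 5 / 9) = 110007661 / 39639375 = 2.78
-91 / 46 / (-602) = 13 / 3956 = 0.00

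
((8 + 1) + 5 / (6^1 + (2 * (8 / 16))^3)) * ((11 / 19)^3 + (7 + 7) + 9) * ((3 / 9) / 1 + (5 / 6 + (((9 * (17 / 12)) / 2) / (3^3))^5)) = 381811239145591 / 1451581254144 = 263.03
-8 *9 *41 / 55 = -2952 / 55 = -53.67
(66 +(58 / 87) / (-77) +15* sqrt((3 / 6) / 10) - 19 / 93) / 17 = 3* sqrt(5) / 34 +471101 / 121737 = 4.07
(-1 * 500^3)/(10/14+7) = -437500000/27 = -16203703.70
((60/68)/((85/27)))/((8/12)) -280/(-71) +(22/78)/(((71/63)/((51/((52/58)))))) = 64501639/3467711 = 18.60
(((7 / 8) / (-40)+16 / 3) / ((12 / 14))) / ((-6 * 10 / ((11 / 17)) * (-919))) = 392623 / 5399308800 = 0.00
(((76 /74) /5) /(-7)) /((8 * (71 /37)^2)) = -703 /705740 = -0.00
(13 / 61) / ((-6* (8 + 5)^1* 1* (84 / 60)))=-5 / 2562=-0.00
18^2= 324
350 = 350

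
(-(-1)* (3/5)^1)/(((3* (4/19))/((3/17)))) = 57/340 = 0.17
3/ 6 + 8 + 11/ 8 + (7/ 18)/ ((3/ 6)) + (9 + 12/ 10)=7507/ 360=20.85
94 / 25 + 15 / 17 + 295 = 127348 / 425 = 299.64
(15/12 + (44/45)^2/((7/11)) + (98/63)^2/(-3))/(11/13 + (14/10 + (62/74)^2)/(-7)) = 5890397669/1652502060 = 3.56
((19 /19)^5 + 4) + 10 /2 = 10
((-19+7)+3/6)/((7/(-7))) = 23/2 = 11.50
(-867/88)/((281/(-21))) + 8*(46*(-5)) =-45481313/24728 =-1839.26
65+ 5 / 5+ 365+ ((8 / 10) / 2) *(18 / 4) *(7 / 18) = 4317 / 10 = 431.70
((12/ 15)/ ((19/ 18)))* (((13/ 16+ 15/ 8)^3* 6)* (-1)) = -2146689/ 24320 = -88.27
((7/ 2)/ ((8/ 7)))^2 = 2401/ 256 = 9.38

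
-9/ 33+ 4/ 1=41/ 11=3.73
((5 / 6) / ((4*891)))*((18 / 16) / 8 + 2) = 685 / 1368576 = 0.00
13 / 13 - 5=-4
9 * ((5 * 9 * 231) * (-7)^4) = 224625555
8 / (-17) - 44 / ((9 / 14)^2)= -147256 / 1377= -106.94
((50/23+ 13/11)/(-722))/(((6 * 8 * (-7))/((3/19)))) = 849/388713248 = 0.00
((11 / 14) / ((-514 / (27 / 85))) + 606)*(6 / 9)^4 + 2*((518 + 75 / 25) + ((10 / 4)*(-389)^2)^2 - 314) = 2363481830682057133 / 8257410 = 286225563546.20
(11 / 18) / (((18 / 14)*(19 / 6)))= 77 / 513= 0.15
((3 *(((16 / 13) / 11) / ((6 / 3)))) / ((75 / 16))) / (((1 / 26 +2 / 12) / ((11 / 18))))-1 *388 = -29092 / 75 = -387.89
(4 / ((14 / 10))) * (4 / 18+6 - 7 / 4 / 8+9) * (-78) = -280865 / 84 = -3343.63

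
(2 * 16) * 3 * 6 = 576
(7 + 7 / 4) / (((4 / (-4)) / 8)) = -70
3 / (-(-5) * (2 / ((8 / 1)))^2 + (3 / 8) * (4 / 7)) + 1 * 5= 631 / 59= 10.69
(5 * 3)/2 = 15/2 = 7.50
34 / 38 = 17 / 19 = 0.89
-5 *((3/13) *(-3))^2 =-405/169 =-2.40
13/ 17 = 0.76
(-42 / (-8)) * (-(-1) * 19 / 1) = 399 / 4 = 99.75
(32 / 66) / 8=2 / 33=0.06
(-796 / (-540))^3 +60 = 155503099 / 2460375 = 63.20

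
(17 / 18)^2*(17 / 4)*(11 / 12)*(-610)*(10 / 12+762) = -75443217355 / 46656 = -1617009.97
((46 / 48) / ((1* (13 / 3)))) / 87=23 / 9048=0.00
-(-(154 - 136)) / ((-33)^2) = 2 / 121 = 0.02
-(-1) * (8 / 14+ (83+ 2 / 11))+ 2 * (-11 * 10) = -10491 / 77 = -136.25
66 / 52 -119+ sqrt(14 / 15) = -3061 / 26+ sqrt(210) / 15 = -116.76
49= 49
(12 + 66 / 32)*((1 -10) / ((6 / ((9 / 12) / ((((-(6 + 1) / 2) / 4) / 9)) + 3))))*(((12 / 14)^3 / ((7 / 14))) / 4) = 31.31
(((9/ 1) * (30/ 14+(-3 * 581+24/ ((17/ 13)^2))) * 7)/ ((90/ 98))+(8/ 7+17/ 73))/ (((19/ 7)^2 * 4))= -612284926981/ 152320340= -4019.72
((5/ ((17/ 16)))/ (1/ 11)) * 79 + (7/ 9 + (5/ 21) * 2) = 4381103/ 1071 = 4090.67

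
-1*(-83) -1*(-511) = 594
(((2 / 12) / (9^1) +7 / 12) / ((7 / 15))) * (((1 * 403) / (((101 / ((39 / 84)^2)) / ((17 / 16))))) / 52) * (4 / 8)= 0.01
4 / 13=0.31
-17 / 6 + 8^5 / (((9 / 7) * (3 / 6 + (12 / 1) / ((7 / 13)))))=6406259 / 5742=1115.68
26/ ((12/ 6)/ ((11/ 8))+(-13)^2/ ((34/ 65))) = 9724/ 121379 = 0.08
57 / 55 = 1.04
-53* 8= -424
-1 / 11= -0.09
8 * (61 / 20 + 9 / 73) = 9266 / 365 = 25.39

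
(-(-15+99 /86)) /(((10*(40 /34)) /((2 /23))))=20247 /197800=0.10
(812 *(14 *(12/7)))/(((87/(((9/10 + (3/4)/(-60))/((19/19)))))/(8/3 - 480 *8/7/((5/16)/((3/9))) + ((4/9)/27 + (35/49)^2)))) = -983956766/8505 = -115691.57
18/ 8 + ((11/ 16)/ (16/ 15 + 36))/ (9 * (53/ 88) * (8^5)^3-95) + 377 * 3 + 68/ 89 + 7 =1141.01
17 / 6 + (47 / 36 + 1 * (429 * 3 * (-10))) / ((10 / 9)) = -1389479 / 120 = -11578.99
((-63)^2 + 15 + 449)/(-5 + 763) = 4433/758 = 5.85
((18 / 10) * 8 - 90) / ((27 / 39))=-546 / 5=-109.20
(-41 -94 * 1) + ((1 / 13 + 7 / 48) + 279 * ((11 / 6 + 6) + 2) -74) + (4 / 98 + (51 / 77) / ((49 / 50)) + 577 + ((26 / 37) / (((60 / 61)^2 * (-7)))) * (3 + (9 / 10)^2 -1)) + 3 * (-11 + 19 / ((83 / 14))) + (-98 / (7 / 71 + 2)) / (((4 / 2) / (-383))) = 48605551897551863153 / 4039882626780000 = 12031.43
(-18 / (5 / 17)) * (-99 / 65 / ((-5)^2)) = 30294 / 8125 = 3.73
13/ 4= 3.25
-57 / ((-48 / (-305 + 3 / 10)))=-57893 / 160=-361.83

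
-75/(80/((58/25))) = -87/40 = -2.18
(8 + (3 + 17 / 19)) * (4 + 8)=2712 / 19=142.74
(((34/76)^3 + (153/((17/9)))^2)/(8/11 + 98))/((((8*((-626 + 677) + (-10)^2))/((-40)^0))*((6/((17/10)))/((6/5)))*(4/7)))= 94253263489/2879436733440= 0.03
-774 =-774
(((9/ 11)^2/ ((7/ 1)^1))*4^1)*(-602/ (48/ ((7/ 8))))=-8127/ 1936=-4.20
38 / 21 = 1.81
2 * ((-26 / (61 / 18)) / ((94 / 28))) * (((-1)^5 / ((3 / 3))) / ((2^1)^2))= 3276 / 2867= 1.14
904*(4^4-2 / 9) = 2081008 / 9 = 231223.11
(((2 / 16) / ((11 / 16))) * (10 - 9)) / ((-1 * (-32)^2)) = -1 / 5632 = -0.00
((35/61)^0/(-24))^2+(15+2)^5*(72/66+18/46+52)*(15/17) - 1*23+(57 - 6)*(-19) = 9764115142717/145728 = 67002327.23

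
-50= -50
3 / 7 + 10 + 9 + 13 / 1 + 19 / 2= 587 / 14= 41.93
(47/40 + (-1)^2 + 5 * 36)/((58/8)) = 7287/290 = 25.13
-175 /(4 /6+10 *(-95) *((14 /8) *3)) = 1050 /29921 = 0.04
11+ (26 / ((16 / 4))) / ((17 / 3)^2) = 6475 / 578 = 11.20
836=836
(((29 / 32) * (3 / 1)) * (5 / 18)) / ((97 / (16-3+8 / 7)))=4785 / 43456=0.11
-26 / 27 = -0.96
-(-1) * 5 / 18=5 / 18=0.28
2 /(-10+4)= -1 /3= -0.33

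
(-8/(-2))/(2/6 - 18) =-12/53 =-0.23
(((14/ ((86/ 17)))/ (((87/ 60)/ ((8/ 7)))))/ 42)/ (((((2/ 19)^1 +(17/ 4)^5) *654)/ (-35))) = -66150400/ 33004004467617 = -0.00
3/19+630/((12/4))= 3993/19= 210.16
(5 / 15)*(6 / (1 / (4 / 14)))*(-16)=-64 / 7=-9.14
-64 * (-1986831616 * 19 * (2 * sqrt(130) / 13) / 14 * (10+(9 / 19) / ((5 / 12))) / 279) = 19218906054656 * sqrt(130) / 18135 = 12083222707.92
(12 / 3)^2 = 16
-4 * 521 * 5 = -10420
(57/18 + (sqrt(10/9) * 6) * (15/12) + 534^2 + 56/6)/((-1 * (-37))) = 5 * sqrt(10)/74 + 570337/74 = 7707.47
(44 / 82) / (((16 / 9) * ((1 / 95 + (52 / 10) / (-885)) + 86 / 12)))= 8323425 / 197760548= 0.04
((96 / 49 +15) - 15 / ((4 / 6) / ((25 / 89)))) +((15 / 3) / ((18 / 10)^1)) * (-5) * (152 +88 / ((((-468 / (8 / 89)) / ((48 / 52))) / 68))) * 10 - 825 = -866736276491 / 39798486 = -21778.12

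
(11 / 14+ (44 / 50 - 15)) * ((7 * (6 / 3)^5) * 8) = -597376 / 25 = -23895.04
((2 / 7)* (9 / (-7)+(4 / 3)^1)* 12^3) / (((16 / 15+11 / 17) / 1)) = 293760 / 21413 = 13.72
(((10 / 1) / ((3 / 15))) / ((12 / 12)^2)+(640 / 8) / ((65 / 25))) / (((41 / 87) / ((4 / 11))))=365400 / 5863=62.32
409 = 409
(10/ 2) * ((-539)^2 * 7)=10168235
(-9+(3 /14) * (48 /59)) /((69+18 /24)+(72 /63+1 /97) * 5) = -0.12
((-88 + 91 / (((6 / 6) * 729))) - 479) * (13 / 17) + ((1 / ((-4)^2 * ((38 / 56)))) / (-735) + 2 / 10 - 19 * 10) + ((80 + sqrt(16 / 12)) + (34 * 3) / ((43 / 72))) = -371.35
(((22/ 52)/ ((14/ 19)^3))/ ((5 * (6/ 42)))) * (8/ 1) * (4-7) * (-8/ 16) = 226347/ 12740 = 17.77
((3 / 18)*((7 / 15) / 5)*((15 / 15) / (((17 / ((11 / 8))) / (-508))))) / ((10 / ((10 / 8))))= -9779 / 122400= -0.08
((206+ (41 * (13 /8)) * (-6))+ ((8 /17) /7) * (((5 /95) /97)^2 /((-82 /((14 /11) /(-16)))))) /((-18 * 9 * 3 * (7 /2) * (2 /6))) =6727544536441 /19687833559548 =0.34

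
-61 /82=-0.74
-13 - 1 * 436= -449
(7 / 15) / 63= 1 / 135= 0.01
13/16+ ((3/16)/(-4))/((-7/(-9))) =337/448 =0.75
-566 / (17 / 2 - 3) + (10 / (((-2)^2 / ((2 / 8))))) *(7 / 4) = -35839 / 352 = -101.82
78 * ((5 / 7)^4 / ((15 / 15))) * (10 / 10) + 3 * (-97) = -649941 / 2401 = -270.70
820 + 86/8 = 3323/4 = 830.75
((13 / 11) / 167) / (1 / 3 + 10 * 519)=39 / 28603927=0.00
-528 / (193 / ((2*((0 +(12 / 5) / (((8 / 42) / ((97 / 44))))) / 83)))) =-146664 / 80095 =-1.83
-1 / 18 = -0.06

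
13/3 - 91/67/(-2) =2015/402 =5.01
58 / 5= 11.60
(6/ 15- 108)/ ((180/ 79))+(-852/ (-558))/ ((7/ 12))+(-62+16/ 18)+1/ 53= -547040801/ 5175450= -105.70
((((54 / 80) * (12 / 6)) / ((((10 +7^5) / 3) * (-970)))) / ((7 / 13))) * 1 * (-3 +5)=-1053 / 1141874300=-0.00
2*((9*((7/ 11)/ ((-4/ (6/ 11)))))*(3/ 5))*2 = -1134/ 605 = -1.87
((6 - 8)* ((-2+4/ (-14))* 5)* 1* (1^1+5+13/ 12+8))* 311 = 2251640/ 21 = 107220.95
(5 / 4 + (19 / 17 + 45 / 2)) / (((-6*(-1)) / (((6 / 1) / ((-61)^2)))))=1691 / 253028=0.01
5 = 5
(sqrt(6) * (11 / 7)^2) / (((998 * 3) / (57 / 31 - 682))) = -2551285 * sqrt(6) / 4547886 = -1.37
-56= -56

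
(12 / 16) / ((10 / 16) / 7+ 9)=42 / 509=0.08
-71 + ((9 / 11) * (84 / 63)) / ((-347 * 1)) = -271019 / 3817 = -71.00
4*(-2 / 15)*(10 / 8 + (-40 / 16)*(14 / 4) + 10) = -4 / 3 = -1.33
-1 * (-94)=94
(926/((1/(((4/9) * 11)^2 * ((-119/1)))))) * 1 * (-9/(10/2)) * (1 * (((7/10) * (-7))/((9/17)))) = -88854270736/2025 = -43878652.22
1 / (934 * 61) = 0.00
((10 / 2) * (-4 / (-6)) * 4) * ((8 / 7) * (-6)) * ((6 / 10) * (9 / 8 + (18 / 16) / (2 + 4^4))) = -2664 / 43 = -61.95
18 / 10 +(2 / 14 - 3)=-37 / 35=-1.06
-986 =-986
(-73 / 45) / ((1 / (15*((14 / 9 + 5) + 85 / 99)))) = -53582 / 297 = -180.41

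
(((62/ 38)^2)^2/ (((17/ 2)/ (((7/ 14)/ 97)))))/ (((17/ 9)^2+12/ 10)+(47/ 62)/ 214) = 4962577034340/ 5509920586566647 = 0.00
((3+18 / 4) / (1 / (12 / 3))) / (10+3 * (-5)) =-6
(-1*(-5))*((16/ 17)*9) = 720/ 17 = 42.35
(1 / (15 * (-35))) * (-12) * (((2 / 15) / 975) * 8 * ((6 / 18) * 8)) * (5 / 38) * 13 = 256 / 2244375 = 0.00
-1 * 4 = -4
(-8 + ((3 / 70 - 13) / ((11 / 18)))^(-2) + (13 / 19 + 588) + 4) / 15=740246243296 / 18990852165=38.98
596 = 596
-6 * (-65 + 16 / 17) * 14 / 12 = 7623 / 17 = 448.41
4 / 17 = 0.24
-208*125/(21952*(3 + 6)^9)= -1625/531540910908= -0.00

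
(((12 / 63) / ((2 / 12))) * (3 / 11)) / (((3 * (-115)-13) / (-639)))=7668 / 13783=0.56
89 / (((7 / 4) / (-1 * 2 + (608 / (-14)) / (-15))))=33464 / 735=45.53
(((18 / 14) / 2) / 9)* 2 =1 / 7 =0.14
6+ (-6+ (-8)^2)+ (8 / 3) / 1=200 / 3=66.67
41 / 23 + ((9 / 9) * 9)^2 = 1904 / 23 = 82.78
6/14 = 0.43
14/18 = 7/9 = 0.78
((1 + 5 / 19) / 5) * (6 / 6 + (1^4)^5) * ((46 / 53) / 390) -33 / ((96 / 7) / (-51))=1285220701 / 10472800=122.72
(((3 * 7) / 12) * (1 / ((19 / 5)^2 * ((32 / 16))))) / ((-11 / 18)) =-1575 / 15884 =-0.10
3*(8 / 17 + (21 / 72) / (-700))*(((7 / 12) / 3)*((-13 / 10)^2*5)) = 22693489 / 9792000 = 2.32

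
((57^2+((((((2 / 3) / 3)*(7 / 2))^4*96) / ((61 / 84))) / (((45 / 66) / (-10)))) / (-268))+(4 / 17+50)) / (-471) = -501722985755 / 71568719883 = -7.01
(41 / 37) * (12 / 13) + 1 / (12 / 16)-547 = -785921 / 1443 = -544.64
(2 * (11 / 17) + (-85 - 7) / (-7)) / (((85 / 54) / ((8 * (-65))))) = -9648288 / 2023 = -4769.30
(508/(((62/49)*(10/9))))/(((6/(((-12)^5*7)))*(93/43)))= -233046471168/4805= -48500826.47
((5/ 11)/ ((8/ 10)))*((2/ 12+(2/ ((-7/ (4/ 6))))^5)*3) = 33982975/ 119800296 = 0.28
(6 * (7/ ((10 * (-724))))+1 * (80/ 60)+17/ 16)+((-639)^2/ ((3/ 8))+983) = 47342709983/ 43440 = 1089841.39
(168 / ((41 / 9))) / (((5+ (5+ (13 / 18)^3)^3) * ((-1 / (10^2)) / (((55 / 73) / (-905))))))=329911171740057600 / 17240070745644014489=0.02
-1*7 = -7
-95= -95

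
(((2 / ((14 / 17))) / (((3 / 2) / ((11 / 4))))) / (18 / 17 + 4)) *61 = 193919 / 3612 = 53.69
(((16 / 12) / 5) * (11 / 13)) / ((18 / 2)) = 44 / 1755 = 0.03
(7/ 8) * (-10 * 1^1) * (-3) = 105/ 4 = 26.25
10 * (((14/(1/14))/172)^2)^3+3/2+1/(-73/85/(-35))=59204767962741/922919005154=64.15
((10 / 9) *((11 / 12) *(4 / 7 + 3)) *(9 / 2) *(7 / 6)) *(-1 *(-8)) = 1375 / 9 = 152.78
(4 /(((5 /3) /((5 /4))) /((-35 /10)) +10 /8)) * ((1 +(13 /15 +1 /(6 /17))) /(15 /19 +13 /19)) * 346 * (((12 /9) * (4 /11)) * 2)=19774592 /4015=4925.18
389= 389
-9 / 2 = -4.50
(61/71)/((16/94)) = 2867/568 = 5.05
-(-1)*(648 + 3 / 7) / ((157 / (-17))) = -77163 / 1099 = -70.21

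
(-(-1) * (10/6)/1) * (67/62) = 335/186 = 1.80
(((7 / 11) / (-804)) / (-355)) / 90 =7 / 282565800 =0.00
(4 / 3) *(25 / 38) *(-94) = -4700 / 57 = -82.46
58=58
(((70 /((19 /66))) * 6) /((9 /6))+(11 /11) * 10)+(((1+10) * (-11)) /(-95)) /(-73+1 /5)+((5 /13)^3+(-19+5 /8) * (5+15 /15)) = 509844565 /584402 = 872.42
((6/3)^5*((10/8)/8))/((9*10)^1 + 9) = 5/99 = 0.05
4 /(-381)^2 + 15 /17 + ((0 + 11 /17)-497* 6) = -7355017480 /2467737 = -2980.47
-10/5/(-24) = 1/12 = 0.08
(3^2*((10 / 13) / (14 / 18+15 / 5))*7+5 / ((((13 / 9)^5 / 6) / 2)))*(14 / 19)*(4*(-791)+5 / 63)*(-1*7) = 43781196854430 / 119927639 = 365063.44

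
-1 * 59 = -59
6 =6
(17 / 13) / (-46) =-17 / 598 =-0.03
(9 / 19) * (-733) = -6597 / 19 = -347.21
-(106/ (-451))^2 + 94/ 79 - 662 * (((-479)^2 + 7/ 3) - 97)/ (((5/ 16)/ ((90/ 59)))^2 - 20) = 202355496771543149406/ 26600075147921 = 7607328.01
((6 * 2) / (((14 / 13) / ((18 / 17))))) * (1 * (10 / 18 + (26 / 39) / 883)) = 689676 / 105077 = 6.56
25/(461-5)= 25/456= 0.05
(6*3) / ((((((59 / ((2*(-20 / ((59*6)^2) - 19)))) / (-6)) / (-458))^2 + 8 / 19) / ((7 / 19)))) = 149840442565739864064 / 9513686105934101123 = 15.75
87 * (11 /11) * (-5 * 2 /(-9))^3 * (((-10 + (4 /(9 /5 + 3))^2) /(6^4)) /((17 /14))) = -8500625 /12045996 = -0.71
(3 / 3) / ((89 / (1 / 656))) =1 / 58384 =0.00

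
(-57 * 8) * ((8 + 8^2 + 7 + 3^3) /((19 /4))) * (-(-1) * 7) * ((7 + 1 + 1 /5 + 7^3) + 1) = -25087910.40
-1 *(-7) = 7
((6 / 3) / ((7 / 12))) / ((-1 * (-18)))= 4 / 21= 0.19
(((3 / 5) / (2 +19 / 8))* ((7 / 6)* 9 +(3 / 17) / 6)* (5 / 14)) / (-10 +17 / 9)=-19332 / 304045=-0.06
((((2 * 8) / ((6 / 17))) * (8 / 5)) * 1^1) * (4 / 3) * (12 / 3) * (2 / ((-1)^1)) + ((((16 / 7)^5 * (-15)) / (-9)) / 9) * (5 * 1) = -1624385536 / 2268945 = -715.92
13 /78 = 1 /6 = 0.17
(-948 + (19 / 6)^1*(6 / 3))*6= -5650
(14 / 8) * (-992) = -1736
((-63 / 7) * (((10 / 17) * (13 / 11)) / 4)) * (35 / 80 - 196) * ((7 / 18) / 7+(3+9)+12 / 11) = 529411155 / 131648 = 4021.41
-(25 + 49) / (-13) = 74 / 13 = 5.69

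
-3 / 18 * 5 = -0.83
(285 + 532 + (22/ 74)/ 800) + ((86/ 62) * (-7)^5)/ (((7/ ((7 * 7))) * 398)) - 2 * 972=-280664660541/ 182602400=-1537.03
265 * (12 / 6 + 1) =795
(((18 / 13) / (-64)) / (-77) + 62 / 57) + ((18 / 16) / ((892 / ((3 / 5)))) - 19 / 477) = 169763852933 / 161845603920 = 1.05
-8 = -8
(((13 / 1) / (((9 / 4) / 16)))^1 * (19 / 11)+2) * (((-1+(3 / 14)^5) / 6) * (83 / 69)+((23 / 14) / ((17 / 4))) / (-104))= -80380106112577 / 2435779618272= -33.00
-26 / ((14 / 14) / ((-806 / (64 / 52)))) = 68107 / 4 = 17026.75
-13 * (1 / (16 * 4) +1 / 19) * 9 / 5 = -9711 / 6080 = -1.60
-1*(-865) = 865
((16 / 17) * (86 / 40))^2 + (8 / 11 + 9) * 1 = 1098499 / 79475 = 13.82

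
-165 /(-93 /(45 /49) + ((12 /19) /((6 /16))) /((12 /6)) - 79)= 0.92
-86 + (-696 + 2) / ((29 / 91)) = -65648 / 29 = -2263.72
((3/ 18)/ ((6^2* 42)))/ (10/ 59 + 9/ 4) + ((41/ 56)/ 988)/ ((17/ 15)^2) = 460358251/ 739543869792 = 0.00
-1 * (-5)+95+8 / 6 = 304 / 3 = 101.33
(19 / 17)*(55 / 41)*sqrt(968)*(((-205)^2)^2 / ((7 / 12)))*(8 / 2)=47534813700000*sqrt(2) / 119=564910741339.65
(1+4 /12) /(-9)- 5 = -5.15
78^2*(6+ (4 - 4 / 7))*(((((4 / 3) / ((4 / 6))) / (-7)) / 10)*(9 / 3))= -1204632 / 245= -4916.87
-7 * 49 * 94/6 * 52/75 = -838292/225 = -3725.74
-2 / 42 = -1 / 21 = -0.05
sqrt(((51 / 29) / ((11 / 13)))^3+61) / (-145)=-sqrt(724640893174) / 14755345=-0.06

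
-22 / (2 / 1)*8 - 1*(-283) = 195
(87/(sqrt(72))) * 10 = 145 * sqrt(2)/2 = 102.53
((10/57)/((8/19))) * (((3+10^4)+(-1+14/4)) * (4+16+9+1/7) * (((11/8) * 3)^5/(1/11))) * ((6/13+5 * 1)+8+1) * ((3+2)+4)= 309735132848993115/1490944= 207744310214.87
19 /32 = 0.59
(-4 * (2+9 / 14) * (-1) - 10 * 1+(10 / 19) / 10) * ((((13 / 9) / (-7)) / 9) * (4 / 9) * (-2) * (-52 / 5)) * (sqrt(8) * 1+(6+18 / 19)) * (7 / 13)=-1519232 / 3070305 - 69056 * sqrt(2) / 484785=-0.70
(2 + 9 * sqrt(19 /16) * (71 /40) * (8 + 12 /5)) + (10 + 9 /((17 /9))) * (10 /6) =1357 /51 + 8307 * sqrt(19) /200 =207.65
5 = 5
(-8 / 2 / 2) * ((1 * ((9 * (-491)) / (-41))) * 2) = -17676 / 41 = -431.12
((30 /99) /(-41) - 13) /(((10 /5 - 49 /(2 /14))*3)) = 17599 /1384119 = 0.01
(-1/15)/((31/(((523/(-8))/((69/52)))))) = 6799/64170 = 0.11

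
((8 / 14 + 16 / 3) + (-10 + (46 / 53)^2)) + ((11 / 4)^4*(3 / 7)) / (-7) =-723410417 / 105708288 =-6.84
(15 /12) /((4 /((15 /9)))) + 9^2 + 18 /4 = 4129 /48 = 86.02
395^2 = 156025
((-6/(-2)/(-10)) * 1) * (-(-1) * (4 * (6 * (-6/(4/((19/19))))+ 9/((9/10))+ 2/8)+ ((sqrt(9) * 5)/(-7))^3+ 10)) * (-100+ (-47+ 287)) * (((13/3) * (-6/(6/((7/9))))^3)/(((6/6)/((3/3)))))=107380/243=441.89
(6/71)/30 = 1/355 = 0.00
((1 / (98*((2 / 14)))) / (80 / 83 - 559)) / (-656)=83 / 425375328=0.00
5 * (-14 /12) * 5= -175 /6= -29.17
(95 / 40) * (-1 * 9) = -171 / 8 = -21.38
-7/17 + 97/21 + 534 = 538.21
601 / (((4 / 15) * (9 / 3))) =3005 / 4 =751.25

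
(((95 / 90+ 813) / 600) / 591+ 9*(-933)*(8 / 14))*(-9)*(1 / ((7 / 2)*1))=214385383829 / 17375400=12338.44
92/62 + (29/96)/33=146627/98208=1.49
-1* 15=-15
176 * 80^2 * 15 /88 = 192000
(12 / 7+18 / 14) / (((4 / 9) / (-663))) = -17901 / 4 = -4475.25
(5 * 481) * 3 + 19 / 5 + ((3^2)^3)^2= 2693299 / 5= 538659.80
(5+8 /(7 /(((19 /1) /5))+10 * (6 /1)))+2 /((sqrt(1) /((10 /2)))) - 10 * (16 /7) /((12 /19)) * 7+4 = -234.20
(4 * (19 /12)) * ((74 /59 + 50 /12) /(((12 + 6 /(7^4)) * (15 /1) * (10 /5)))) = 87542861 /918141480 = 0.10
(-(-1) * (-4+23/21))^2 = 3721/441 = 8.44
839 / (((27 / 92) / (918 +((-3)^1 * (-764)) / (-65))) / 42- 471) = -20668167632 / 11602749453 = -1.78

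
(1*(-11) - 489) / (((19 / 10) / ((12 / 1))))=-60000 / 19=-3157.89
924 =924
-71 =-71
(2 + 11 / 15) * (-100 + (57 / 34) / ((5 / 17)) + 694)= 81959 / 50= 1639.18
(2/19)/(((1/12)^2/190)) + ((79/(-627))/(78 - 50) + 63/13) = 658401641/228228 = 2884.84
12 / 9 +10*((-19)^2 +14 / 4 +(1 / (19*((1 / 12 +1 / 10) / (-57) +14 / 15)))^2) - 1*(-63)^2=-9793988648 / 30356283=-322.63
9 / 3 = 3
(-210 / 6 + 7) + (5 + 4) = -19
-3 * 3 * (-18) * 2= 324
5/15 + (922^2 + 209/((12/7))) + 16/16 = 3400829/4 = 850207.25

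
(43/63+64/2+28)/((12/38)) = 72637/378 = 192.16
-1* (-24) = 24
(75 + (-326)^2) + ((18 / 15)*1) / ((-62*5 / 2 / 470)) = 16483841 / 155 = 106347.36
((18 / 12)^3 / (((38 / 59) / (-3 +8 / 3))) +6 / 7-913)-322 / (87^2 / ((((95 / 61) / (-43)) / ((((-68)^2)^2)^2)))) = -551598990300346655640833477 / 603572914949856297320448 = -913.89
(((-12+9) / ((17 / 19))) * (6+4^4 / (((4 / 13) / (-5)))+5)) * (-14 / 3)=-1103634 / 17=-64919.65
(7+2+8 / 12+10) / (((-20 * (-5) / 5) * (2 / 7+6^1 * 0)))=3.44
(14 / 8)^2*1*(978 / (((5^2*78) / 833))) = 6653171 / 5200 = 1279.46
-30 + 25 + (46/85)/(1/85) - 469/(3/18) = -2773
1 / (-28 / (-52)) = 13 / 7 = 1.86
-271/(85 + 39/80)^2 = -1734400/46771921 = -0.04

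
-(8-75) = 67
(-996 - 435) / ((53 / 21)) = -567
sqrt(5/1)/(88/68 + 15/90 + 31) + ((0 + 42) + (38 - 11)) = 102*sqrt(5)/3311 + 69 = 69.07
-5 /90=-1 /18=-0.06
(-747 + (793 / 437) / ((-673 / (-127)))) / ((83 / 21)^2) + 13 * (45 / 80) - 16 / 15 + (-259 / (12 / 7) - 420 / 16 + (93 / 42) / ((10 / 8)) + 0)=-246335722730173 / 1134594601840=-217.11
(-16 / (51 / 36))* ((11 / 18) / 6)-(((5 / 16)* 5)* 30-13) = -42871 / 1224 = -35.03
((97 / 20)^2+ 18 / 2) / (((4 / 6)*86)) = 39027 / 68800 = 0.57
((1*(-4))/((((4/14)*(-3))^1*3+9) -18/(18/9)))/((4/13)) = 91/18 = 5.06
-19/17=-1.12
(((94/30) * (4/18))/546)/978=47/36044190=0.00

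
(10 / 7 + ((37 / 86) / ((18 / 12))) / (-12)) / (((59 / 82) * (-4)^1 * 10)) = -624061 / 12786480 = -0.05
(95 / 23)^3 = 70.47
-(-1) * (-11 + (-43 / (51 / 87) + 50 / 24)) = -16783 / 204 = -82.27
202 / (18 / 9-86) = -101 / 42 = -2.40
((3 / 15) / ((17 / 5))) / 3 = 1 / 51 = 0.02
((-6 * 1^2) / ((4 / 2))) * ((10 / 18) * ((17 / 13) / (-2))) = 85 / 78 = 1.09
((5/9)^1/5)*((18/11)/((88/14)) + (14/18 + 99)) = 217883/19602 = 11.12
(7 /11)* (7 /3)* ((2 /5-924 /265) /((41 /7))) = -280574 /358545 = -0.78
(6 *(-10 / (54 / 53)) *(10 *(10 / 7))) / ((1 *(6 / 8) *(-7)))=212000 / 1323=160.24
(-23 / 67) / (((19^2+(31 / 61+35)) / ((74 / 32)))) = -51911 / 25928464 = -0.00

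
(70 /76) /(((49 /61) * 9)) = 305 /2394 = 0.13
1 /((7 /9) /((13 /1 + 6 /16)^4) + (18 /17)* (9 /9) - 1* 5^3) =-20055178953 /2485661986339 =-0.01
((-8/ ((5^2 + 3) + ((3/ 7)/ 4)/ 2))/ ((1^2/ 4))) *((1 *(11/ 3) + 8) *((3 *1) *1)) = -62720/ 1571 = -39.92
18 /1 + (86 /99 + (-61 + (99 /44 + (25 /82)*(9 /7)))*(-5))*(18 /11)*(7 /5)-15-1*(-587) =62531153 /49610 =1260.45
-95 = -95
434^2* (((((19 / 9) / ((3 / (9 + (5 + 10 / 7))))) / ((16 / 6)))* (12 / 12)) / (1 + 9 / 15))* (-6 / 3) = -1917195 / 2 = -958597.50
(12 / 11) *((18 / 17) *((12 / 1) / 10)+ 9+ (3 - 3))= 10476 / 935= 11.20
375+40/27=10165/27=376.48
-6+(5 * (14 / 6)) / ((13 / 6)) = -8 / 13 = -0.62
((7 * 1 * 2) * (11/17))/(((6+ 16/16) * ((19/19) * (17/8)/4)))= 704/289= 2.44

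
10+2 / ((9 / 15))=40 / 3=13.33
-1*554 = -554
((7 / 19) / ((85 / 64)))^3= 89915392 / 4212283375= 0.02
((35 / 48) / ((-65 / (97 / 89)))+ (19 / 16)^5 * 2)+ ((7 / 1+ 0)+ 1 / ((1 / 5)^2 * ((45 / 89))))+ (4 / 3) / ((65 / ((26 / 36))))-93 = -31.83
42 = 42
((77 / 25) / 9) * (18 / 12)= 77 / 150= 0.51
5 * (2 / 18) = 5 / 9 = 0.56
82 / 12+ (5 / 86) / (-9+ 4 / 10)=6.83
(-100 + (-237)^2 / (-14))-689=-67215 / 14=-4801.07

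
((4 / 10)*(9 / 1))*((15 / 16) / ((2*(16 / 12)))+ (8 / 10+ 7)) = 46953 / 1600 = 29.35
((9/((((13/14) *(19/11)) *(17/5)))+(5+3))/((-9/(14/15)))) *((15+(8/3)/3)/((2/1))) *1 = -3120194/392445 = -7.95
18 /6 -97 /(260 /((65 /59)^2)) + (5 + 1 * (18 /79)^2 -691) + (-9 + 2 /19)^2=-18956881475937 /31370785924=-604.28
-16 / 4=-4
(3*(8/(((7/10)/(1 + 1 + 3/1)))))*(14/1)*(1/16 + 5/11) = 13650/11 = 1240.91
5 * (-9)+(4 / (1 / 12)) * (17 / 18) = 1 / 3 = 0.33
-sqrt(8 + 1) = -3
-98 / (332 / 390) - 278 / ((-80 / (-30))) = -72831 / 332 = -219.37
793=793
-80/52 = -20/13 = -1.54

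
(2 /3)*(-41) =-82 /3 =-27.33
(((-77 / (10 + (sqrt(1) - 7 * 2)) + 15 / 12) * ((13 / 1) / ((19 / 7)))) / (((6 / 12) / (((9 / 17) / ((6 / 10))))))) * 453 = 206115 / 2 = 103057.50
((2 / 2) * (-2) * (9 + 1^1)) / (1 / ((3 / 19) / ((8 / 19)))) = -15 / 2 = -7.50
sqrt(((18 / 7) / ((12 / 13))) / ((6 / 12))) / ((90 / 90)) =sqrt(273) / 7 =2.36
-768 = -768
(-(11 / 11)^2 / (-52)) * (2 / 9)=1 / 234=0.00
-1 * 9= -9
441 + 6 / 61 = 26907 / 61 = 441.10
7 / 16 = 0.44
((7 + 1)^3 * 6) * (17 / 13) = 52224 / 13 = 4017.23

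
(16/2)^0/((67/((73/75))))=73/5025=0.01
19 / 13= 1.46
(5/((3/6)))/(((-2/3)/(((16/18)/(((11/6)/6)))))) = -480/11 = -43.64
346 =346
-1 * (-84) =84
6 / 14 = 3 / 7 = 0.43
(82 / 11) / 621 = 0.01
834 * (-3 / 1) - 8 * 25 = -2702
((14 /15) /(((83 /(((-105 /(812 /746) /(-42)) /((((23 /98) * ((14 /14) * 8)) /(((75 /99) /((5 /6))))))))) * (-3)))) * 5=-0.02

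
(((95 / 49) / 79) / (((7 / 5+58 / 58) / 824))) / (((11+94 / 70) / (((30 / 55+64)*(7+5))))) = 86841875 / 164241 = 528.75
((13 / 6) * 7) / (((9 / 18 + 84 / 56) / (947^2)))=81609619 / 12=6800801.58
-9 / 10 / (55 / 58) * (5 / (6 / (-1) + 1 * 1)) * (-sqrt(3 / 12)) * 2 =-261 / 275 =-0.95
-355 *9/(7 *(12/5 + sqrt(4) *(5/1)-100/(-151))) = -2412225/69034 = -34.94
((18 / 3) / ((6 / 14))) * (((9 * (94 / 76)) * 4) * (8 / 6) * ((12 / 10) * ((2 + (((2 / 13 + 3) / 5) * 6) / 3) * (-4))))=-80349696 / 6175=-13012.10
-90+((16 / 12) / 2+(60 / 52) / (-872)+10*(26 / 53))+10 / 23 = -3482043287 / 41455752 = -83.99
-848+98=-750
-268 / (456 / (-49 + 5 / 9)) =28.47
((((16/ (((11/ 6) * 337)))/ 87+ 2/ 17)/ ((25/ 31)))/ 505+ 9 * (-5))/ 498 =-13843609731/ 153203600330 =-0.09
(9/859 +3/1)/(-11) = -2586/9449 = -0.27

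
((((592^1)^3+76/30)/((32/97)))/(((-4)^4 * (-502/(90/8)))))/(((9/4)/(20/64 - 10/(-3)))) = -26414121538525/296091648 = -89209.28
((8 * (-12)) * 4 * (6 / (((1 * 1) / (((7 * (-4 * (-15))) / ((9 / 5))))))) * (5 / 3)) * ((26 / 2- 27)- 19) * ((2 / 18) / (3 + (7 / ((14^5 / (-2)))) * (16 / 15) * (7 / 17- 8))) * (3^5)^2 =19795800911040000 / 306149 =64660674740.21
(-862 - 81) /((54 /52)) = -24518 /27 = -908.07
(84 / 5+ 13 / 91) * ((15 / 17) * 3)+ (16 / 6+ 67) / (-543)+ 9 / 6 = 17919757 / 387702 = 46.22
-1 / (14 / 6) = -3 / 7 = -0.43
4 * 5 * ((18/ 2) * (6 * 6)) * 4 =25920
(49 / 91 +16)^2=46225 / 169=273.52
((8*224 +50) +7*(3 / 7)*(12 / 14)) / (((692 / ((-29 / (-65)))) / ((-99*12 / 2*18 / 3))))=-333633168 / 78715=-4238.50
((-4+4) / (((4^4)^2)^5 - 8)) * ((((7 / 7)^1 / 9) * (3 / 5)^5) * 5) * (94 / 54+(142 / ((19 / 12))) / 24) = 0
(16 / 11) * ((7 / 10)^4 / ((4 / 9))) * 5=21609 / 5500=3.93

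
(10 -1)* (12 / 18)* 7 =42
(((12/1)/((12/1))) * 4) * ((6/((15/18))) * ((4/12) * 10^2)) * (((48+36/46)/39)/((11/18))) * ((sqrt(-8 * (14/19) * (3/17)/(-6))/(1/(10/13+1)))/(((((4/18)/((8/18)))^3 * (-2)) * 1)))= -276480 * sqrt(4522)/3211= -5790.14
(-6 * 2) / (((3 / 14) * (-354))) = 28 / 177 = 0.16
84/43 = 1.95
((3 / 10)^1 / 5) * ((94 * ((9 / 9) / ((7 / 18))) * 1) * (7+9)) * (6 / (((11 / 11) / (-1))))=-243648 / 175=-1392.27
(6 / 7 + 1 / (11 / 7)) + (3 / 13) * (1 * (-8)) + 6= 5653 / 1001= 5.65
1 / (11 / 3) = 3 / 11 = 0.27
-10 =-10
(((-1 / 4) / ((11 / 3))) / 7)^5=-243 / 2771746976768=-0.00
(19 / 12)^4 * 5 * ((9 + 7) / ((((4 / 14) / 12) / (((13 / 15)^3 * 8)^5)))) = 191259350402765827280809984 / 2364627008056640625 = 80883517.68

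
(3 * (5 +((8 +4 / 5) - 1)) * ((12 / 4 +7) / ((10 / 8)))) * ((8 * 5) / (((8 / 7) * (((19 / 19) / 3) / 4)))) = 129024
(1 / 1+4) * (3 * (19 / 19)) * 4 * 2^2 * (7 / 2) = 840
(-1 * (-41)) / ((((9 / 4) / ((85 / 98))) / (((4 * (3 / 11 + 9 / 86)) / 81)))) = 236980 / 804573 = 0.29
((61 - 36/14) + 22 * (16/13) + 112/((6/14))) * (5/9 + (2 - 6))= -2935297/2457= -1194.67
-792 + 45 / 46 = -36387 / 46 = -791.02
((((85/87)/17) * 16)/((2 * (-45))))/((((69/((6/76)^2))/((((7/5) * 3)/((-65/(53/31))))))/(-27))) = -6678/2425929025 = -0.00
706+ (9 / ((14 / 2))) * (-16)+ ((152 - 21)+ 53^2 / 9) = 71098 / 63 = 1128.54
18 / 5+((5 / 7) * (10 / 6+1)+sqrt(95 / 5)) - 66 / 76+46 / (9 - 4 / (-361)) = sqrt(19)+126435187 / 12979470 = 14.10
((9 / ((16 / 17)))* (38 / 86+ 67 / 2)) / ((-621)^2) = 16541 / 19653408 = 0.00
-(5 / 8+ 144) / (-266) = 1157 / 2128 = 0.54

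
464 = 464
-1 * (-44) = 44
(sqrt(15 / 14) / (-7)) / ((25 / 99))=-99*sqrt(210) / 2450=-0.59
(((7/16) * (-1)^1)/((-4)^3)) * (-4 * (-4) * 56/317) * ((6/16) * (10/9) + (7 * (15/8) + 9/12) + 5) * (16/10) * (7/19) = 158809/722760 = 0.22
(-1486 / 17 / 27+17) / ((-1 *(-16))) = 0.86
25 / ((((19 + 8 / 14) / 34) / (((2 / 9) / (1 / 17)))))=202300 / 1233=164.07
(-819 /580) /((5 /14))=-5733 /1450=-3.95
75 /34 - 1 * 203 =-6827 /34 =-200.79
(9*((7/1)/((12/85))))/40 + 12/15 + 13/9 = 19297/1440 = 13.40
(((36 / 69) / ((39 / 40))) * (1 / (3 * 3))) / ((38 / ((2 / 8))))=20 / 51129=0.00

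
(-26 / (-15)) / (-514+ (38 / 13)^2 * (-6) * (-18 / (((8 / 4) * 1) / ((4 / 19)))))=-2197 / 528375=-0.00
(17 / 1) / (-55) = -17 / 55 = -0.31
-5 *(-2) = 10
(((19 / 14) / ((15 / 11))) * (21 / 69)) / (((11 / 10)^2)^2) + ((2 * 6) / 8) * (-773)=-212936641 / 183678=-1159.29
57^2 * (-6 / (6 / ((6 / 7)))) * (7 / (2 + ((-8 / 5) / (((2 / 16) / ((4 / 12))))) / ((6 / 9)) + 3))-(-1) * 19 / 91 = 1267129 / 91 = 13924.49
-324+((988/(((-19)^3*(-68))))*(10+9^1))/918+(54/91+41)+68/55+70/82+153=-7746721206793/60846155370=-127.32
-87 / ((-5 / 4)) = 348 / 5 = 69.60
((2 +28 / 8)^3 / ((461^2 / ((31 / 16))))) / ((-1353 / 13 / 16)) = -48763 / 209120664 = -0.00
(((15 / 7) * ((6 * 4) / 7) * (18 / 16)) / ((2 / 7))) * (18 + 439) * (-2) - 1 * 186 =-186387 / 7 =-26626.71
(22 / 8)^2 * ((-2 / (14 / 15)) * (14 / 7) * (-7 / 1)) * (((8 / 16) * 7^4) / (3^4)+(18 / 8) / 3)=3052225 / 864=3532.67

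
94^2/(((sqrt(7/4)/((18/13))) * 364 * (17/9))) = 715716 * sqrt(7)/140777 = 13.45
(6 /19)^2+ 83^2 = 6889.10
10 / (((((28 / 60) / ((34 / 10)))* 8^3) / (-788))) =-50235 / 448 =-112.13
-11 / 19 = -0.58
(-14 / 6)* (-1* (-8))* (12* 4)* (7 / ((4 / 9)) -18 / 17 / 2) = -231840 / 17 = -13637.65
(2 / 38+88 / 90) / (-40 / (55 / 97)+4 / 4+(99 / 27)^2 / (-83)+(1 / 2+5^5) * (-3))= -1608706 / 14747702435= -0.00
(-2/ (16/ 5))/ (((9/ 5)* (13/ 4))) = -25/ 234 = -0.11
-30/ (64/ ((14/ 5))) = -21/ 16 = -1.31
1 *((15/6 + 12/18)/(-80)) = -19/480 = -0.04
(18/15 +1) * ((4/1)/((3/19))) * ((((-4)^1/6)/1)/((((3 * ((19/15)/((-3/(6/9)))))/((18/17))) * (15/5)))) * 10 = 155.29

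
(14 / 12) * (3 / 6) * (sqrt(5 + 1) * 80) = 140 * sqrt(6) / 3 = 114.31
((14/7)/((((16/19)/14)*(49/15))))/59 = 285/1652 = 0.17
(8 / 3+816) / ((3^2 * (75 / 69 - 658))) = -56488 / 407943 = -0.14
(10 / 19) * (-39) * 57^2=-66690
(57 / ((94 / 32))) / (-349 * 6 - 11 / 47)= -912 / 98429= -0.01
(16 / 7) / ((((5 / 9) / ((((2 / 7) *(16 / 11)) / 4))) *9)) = 128 / 2695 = 0.05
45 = 45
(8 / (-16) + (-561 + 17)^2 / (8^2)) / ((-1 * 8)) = -9247 / 16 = -577.94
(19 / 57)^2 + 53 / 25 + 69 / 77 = 54179 / 17325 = 3.13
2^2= 4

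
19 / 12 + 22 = 283 / 12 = 23.58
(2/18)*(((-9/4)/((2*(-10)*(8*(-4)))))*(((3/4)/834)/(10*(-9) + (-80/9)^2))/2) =81/5067161600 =0.00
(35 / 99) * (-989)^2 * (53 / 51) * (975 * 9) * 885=521870957619375 / 187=2790753784060.83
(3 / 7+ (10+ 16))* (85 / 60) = 3145 / 84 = 37.44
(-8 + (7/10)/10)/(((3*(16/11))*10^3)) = -8723/4800000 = -0.00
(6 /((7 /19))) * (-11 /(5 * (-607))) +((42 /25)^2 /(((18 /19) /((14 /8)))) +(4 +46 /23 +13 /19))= 1206609177 /100913750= 11.96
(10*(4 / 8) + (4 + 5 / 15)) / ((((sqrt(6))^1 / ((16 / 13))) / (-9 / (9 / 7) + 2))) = -1120*sqrt(6) / 117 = -23.45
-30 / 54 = -5 / 9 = -0.56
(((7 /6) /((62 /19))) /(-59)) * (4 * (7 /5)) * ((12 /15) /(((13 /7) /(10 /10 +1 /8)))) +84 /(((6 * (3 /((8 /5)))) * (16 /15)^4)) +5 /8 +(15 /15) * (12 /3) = 25264037377 /2434764800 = 10.38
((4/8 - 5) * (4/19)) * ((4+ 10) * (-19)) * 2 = 504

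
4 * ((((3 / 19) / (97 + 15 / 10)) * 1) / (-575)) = -24 / 2152225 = -0.00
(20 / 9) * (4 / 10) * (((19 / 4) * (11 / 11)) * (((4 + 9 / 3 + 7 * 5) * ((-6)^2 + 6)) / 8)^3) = 181061811 / 4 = 45265452.75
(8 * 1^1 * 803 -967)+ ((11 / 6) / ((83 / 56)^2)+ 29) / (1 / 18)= 41292819 / 6889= 5994.02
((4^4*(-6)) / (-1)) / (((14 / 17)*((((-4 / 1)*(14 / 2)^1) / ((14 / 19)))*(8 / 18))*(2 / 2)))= -14688 / 133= -110.44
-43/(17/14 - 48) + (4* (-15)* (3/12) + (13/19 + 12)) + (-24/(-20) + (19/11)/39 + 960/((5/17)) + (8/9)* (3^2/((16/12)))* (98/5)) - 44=17818315591/5338905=3337.45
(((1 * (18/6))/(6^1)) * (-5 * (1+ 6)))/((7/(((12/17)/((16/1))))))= -15/136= -0.11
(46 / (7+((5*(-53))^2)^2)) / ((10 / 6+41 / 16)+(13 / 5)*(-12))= -1380 / 3990240905117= -0.00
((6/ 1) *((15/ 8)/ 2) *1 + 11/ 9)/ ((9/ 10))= 2465/ 324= 7.61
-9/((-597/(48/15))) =48/995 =0.05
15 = 15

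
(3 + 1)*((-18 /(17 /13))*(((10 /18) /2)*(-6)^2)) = -9360 /17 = -550.59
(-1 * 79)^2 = 6241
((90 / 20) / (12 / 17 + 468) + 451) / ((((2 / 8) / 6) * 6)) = 2395763 / 1328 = 1804.04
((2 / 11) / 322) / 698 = 1 / 1236158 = 0.00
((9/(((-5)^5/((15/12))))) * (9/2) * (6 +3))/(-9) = 81/5000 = 0.02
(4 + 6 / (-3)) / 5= 2 / 5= 0.40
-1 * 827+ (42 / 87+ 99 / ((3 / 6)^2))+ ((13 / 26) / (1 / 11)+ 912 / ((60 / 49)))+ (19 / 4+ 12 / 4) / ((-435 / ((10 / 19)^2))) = 100432621 / 314070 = 319.78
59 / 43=1.37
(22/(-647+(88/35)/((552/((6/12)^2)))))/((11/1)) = -19320/6250009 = -0.00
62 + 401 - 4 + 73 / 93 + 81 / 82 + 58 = 3956161 / 7626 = 518.77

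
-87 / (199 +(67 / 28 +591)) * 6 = -14616 / 22187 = -0.66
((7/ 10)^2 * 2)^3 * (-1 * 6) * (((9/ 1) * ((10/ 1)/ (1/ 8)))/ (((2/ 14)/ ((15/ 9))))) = -29647548/ 625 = -47436.08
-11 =-11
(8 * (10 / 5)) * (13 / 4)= 52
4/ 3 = 1.33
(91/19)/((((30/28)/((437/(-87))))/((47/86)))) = -688597/56115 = -12.27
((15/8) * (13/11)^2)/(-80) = -507/15488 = -0.03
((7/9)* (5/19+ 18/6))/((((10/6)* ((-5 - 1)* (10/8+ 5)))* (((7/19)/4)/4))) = -1984/1125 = -1.76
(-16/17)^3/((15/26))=-1.45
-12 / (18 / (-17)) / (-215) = -34 / 645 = -0.05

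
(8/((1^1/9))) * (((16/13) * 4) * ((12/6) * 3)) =27648/13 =2126.77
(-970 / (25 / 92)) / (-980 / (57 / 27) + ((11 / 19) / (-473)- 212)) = 5.28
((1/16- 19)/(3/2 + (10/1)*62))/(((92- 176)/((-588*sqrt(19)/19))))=-2121*sqrt(19)/188936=-0.05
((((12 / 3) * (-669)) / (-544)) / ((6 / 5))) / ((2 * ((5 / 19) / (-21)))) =-88977 / 544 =-163.56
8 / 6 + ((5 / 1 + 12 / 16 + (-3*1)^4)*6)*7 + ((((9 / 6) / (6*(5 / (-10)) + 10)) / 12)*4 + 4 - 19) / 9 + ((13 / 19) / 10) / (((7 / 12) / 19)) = 1148302 / 315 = 3645.40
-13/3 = -4.33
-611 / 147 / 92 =-611 / 13524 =-0.05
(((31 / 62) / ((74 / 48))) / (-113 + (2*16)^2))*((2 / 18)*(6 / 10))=0.00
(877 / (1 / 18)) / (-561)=-5262 / 187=-28.14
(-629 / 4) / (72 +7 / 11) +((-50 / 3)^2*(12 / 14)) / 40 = 14953 / 3948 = 3.79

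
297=297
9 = 9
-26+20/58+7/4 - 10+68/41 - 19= -243729/4756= -51.25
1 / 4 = 0.25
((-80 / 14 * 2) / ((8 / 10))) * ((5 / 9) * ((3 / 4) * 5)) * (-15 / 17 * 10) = 31250 / 119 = 262.61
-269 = -269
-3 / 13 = -0.23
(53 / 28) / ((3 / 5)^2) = 1325 / 252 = 5.26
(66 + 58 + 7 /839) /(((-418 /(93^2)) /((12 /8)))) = -2699603721 /701404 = -3848.86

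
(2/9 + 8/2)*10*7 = 2660/9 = 295.56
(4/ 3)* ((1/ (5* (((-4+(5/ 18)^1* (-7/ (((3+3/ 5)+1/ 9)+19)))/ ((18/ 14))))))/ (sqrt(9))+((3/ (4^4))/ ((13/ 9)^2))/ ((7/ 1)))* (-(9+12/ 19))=2223435909/ 8580819520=0.26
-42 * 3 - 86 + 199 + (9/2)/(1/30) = 122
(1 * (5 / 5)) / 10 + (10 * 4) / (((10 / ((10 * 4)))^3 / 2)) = 5120.10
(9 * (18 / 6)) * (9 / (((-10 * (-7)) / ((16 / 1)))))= 1944 / 35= 55.54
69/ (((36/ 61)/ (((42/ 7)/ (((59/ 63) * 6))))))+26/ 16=59693/ 472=126.47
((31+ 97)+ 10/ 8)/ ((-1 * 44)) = -47/ 16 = -2.94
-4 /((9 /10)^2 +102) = -400 /10281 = -0.04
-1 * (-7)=7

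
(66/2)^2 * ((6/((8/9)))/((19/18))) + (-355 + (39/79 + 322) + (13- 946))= 18007083/3002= 5998.36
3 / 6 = 1 / 2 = 0.50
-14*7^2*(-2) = 1372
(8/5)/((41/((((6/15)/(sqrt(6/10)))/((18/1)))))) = 8*sqrt(15)/27675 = 0.00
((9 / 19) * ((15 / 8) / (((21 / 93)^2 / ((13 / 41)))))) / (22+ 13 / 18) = 15178995 / 62447756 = 0.24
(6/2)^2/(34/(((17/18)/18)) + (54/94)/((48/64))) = 0.01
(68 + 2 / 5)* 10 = 684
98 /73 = 1.34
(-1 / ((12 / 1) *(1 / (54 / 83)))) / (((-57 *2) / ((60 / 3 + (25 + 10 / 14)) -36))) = 51 / 11039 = 0.00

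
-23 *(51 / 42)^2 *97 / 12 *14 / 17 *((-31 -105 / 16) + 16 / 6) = 63527725 / 8064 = 7877.94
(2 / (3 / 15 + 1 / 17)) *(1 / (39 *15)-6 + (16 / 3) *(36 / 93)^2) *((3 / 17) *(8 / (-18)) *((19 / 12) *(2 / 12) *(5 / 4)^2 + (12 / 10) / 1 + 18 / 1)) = 330187742323 / 5343006240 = 61.80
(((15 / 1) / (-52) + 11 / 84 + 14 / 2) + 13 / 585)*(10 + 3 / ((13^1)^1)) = 534109 / 7605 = 70.23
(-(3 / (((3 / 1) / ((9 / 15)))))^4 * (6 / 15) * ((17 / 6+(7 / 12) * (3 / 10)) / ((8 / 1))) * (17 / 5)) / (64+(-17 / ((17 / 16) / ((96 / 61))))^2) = -616565979 / 6493600000000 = -0.00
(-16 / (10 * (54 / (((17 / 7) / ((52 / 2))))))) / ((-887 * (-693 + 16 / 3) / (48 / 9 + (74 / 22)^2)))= -205462 / 2720090658285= -0.00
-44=-44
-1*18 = -18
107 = 107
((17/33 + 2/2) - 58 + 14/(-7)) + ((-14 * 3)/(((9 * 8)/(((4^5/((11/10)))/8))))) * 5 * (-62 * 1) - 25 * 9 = 685045/33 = 20758.94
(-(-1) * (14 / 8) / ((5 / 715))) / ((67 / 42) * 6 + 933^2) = 539 / 1874920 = 0.00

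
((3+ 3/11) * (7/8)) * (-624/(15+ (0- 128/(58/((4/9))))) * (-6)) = 764.77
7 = 7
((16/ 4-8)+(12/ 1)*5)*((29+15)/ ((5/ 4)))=9856/ 5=1971.20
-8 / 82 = -4 / 41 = -0.10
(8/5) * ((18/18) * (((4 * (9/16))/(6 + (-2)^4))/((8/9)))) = 81/440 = 0.18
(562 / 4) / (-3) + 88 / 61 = -16613 / 366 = -45.39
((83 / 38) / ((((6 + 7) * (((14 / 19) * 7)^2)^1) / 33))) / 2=52041 / 499408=0.10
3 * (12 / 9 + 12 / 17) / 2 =52 / 17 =3.06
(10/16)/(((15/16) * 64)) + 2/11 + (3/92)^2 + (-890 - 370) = -703758259/558624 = -1259.81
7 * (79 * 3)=1659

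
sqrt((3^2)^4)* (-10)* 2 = -1620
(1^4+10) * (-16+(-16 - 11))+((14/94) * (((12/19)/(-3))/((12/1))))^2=-3394740344/7177041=-473.00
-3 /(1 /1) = -3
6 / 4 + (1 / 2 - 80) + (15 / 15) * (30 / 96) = -77.69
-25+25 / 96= -2375 / 96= -24.74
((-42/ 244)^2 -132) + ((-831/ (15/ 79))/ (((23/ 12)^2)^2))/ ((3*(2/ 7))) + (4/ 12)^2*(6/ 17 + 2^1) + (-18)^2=-592857311540587/ 3186342384660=-186.06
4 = 4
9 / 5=1.80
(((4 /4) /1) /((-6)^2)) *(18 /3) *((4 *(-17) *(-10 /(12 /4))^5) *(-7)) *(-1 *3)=23800000 /243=97942.39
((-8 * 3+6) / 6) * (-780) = 2340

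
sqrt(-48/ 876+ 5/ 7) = sqrt(172207)/ 511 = 0.81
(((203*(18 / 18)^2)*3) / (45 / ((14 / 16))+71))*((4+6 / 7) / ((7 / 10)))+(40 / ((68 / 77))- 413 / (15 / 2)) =5407256 / 218535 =24.74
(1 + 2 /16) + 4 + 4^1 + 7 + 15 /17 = 2313 /136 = 17.01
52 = 52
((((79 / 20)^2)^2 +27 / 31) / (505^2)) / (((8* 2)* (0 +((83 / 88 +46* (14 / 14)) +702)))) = 13329497621 / 166734692136000000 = 0.00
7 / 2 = 3.50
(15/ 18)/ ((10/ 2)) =1/ 6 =0.17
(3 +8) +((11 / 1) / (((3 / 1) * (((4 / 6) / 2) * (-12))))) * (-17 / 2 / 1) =451 / 24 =18.79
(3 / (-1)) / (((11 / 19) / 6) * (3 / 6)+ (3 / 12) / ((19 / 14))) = -684 / 53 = -12.91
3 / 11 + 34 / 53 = 533 / 583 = 0.91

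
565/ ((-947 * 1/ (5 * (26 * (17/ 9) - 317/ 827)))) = -1024573825/ 7048521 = -145.36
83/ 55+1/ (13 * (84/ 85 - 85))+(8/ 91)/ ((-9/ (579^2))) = -116983944712/ 35740705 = -3273.13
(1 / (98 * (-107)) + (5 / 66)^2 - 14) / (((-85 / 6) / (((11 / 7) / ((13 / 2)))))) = 63922043 / 267660393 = 0.24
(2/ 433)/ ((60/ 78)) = 13/ 2165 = 0.01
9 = 9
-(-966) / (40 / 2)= 483 / 10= 48.30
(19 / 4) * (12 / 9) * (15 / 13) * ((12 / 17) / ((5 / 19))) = 4332 / 221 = 19.60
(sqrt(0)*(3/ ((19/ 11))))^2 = 0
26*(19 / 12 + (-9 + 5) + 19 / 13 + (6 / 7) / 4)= -809 / 42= -19.26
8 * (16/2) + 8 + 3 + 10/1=85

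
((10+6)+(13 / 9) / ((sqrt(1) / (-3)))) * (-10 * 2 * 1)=-700 / 3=-233.33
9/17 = 0.53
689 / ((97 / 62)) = 42718 / 97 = 440.39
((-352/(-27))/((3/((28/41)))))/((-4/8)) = -19712/3321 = -5.94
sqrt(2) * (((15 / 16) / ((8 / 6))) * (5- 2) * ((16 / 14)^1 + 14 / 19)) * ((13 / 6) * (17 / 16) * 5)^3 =843270390625 * sqrt(2) / 139460608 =8551.26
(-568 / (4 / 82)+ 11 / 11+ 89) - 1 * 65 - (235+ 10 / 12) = -71129 / 6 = -11854.83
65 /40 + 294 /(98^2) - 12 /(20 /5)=-1.34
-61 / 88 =-0.69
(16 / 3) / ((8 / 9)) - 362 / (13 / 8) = -2818 / 13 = -216.77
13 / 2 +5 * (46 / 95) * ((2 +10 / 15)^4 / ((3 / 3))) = 396839 / 3078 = 128.93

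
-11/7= -1.57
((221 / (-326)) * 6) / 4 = -663 / 652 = -1.02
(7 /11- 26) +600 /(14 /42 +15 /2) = 26487 /517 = 51.23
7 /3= 2.33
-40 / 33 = -1.21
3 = 3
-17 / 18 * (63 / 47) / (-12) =119 / 1128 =0.11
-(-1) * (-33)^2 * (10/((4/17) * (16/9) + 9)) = 151470/131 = 1156.26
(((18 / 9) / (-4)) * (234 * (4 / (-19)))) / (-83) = -468 / 1577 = -0.30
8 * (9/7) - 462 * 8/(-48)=611/7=87.29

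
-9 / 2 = -4.50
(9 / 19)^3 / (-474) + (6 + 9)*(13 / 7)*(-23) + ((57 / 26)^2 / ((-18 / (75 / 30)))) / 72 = -473146859136359 / 738456840576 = -640.72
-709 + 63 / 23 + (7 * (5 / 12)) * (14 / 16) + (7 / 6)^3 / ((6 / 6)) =-13952545 / 19872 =-702.12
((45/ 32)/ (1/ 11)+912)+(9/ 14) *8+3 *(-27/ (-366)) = 12746229/ 13664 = 932.83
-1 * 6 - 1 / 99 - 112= -11683 / 99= -118.01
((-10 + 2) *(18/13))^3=-2985984/2197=-1359.12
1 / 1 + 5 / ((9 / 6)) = 13 / 3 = 4.33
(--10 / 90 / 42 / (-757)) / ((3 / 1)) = -1 / 858438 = -0.00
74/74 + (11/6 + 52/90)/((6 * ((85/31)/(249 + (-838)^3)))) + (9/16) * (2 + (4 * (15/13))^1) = -102926362328921/1193400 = -86246323.39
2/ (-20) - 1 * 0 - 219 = -2191/ 10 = -219.10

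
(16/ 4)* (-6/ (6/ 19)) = -76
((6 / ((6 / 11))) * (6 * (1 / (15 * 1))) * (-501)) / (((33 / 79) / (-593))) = 15646898 / 5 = 3129379.60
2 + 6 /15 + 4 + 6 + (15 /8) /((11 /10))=3103 /220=14.10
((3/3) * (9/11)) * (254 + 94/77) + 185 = 333563/847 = 393.82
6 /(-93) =-2 /31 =-0.06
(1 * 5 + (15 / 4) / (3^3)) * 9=185 / 4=46.25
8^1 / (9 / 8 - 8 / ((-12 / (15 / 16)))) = 32 / 7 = 4.57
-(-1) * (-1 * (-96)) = 96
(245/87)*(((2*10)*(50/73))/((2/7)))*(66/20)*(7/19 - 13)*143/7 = -4624620000/40223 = -114974.52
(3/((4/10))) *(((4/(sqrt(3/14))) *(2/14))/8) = 5 *sqrt(42)/28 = 1.16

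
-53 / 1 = -53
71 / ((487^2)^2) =0.00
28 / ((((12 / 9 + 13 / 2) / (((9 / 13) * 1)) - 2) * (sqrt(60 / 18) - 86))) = -195048 / 5577767 - 756 * sqrt(30) / 5577767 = -0.04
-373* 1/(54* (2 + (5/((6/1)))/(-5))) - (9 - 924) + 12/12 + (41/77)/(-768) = 912.23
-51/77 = -0.66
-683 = -683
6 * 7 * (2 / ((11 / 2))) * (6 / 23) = 1008 / 253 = 3.98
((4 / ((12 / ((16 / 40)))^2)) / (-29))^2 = 1 / 42575625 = 0.00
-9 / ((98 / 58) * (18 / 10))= -145 / 49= -2.96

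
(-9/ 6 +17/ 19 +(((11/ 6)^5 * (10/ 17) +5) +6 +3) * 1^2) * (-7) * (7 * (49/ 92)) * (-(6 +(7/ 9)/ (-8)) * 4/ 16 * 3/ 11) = 1928079651925/ 7176812544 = 268.65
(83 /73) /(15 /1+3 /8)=664 /8979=0.07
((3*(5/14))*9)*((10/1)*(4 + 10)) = 1350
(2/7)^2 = 4/49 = 0.08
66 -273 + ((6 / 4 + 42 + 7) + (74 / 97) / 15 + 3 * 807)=6589843 / 2910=2264.55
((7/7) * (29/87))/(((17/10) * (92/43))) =215/2346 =0.09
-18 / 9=-2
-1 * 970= -970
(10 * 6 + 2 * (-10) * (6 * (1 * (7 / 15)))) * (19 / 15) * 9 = 228 / 5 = 45.60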